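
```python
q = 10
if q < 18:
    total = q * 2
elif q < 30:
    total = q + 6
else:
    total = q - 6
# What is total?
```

Trace:
`q = 10` → q = 10
`if q < 18: ...` → q < 18 is True → total = 20
So total = 20

Answer: 20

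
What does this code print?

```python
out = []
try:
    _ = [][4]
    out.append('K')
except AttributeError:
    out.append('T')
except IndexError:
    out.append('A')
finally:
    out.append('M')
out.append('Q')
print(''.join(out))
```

Execution trace: 'A' (except IndexError) → 'M' (finally) → 'Q' (after the try/except). Output: AMQ

Answer: AMQ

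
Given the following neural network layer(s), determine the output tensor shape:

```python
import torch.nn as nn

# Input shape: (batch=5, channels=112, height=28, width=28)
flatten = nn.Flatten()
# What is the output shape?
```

Input: (5, 112, 28, 28) -> Output: (5, 87808)

Answer: (5, 87808)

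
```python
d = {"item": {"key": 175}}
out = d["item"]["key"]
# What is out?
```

Trace:
`d = {"item": {"key": 175}}` → d = {'item': {'key': 175}}
`out = d["item"]["key"]` → out = 175
So out = 175

Answer: 175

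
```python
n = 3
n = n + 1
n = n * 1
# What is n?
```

Trace:
`n = 3` → n = 3
`n = n + 1` → n = 4
`n = n * 1` → n = 4
So n = 4

Answer: 4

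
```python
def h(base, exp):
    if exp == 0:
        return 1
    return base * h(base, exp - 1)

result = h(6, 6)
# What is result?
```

h(6, 6) = 6 * 6 * 6 * 6 * 6 * 6 = 46656

Answer: 46656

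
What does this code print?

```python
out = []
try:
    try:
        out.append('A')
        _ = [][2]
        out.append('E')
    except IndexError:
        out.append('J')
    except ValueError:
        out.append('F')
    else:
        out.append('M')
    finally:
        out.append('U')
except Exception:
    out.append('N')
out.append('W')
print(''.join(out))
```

Execution trace: 'A' (inner try body) → 'J' (inner except IndexError) → 'U' (inner finally) → 'W' (after the try/except). Output: AJUW

Answer: AJUW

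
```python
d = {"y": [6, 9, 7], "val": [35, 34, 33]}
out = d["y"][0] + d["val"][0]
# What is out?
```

Trace:
`d = {"y": [6, 9, 7], "val": [35, 34, 33]}` → d = {'y': [6, 9, 7], 'val': [35, 34, 33]}
`out = d["y"][0] + d["val"][0]` → out = 41
So out = 41

Answer: 41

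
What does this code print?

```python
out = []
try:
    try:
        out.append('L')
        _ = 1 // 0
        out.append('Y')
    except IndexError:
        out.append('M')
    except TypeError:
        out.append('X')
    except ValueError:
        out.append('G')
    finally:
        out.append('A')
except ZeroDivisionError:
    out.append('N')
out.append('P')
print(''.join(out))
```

Execution trace: 'L' (inner try body) → 'A' (inner finally) → 'N' (outer except ZeroDivisionError) → 'P' (after the try/except). Output: LANP

Answer: LANP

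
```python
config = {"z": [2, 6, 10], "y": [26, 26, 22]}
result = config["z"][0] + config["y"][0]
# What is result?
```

Trace:
`config = {"z": [2, 6, 10], "y": [26, 26, 22]}` → config = {'z': [2, 6, 10], 'y': [26, 26, 22]}
`result = config["z"][0] + config["y"][0]` → result = 28
So result = 28

Answer: 28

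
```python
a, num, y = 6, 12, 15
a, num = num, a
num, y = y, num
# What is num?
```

Trace:
`a, num, y = 6, 12, 15` → a = 6; num = 12; y = 15
`a, num = num, a` → a = 12; num = 6
`num, y = y, num` → num = 15; y = 6
So num = 15

Answer: 15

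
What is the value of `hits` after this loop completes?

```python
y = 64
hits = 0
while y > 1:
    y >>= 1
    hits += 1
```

Count right shifts until 1
`hits` takes the values: 0 → 1 → 2 → 3 → 4 → 5 → 6

Answer: 6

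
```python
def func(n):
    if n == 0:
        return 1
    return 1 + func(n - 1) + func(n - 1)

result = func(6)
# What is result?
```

func(n) = 1 + 2·func(n-1), func(0)=1. Closed form: (1+1)·2^6 - 1 = 127.

Answer: 127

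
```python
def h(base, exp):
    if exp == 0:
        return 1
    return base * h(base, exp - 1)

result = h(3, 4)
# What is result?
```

h(3, 4) = 3 * 3 * 3 * 3 = 81

Answer: 81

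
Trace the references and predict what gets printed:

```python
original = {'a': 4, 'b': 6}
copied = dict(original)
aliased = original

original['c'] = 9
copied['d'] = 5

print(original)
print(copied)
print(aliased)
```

Key concept: dict() creates copy, assignment creates alias.
Step by step:
`original = {'a': 4, 'b': 6}` → original = {'a': 4, 'b': 6}
`copied = dict(original)` → copied = {'a': 4, 'b': 6}
`aliased = original` → aliased = {'a': 4, 'b': 6} (same object as original)
`original['c'] = 9` → original = {'a': 4, 'b': 6, 'c': 9} (same object as aliased); aliased = {'a': 4, 'b': 6, 'c': 9} (same object as original)
`copied['d'] = 5` → copied = {'a': 4, 'b': 6, 'd': 5}
`print(original)` → prints {'a': 4, 'b': 6, 'c': 9}
`print(copied)` → prints {'a': 4, 'b': 6, 'd': 5}
`print(aliased)` → prints {'a': 4, 'b': 6, 'c': 9}

Answer:
{'a': 4, 'b': 6, 'c': 9}
{'a': 4, 'b': 6, 'd': 5}
{'a': 4, 'b': 6, 'c': 9}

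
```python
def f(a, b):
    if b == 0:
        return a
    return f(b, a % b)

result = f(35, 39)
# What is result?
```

f(35, 39) -> f(39, 35) -> f(35, 4) -> f(4, 3) -> f(3, 1) -> f(1, 0) -> 1

Answer: 1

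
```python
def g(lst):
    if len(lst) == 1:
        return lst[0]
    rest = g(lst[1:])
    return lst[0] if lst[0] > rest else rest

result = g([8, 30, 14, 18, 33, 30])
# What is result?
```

Recursive max over [8, 30, 14, 18, 33, 30] = 33

Answer: 33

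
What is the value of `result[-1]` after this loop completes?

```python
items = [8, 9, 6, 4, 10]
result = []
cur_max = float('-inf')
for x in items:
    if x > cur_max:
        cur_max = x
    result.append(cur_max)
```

Running max ends at 10
`result` takes the values: [] → [8] → [8, 9] → [8, 9, 9] → [8, 9, 9, 9] → [8, 9, 9, 9, 10]
So `result[-1]` = 10

Answer: 10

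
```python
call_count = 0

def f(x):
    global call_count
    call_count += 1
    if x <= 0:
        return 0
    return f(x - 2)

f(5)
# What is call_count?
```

Linear recursion stepping by 2: 4 calls from x=5 down to ≤0.

Answer: 4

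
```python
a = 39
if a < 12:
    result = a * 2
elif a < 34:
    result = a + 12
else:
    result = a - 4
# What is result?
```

Trace:
`a = 39` → a = 39
`if a < 12: ...` → a < 12 is False, a < 34 is False, take else branch → result = 35
So result = 35

Answer: 35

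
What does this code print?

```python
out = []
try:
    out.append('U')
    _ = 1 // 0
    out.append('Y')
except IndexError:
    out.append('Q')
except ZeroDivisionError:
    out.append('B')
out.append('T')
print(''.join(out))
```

Execution trace: 'U' (try body) → 'B' (except ZeroDivisionError) → 'T' (after the try/except). Output: UBT

Answer: UBT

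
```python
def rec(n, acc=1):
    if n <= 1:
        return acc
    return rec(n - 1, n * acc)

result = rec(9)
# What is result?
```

Accumulator trace (n, acc): (9, 1) -> (8, 9) -> (7, 72) -> (6, 504) -> (5, 3024) -> (4, 15120) -> (3, 60480) -> (2, 181440) -> (1, 362880) -> return 362880

Answer: 362880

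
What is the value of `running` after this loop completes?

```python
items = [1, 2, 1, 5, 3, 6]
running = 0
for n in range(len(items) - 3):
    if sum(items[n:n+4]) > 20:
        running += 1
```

Count windows with sum > 20
`running` takes the values: 0

Answer: 0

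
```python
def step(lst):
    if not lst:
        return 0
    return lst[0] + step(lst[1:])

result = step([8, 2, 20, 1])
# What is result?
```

8 + 2 + 20 + 1 + 0 = 31

Answer: 31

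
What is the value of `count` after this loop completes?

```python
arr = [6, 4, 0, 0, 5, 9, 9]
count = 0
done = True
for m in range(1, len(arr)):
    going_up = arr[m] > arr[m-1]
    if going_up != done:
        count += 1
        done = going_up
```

Count direction changes in [6, 4, 0, 0, 5, 9, 9]
`count` takes the values: 0 → 1 → 2 → 3

Answer: 3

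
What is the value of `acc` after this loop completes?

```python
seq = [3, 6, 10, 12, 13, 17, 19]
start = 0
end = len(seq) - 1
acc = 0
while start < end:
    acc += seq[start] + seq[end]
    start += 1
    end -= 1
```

Sum of pairs from ends
`acc` takes the values: 0 → 22 → 45 → 68

Answer: 68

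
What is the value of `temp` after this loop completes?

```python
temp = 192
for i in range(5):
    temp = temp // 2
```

Halve 5 times: 192 // 2^5 = 6
`temp` takes the values: 192 → 96 → 48 → 24 → 12 → 6

Answer: 6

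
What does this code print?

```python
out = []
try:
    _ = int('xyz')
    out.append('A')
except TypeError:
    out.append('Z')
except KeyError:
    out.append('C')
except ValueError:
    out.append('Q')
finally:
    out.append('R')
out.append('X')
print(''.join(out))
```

Execution trace: 'Q' (except ValueError) → 'R' (finally) → 'X' (after the try/except). Output: QRX

Answer: QRX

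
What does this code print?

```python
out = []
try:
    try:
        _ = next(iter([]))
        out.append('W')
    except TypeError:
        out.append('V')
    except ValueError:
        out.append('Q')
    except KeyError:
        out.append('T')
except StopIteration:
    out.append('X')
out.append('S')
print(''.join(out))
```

Execution trace: 'X' (outer except StopIteration) → 'S' (after the try/except). Output: XS

Answer: XS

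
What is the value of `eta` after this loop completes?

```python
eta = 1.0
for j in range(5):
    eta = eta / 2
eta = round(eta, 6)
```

Halving LR 5 times: 1 / 2^5
`eta` takes the values: 1.0 → 0.5 → 0.25 → 0.125 → 0.0625 → 0.03125

Answer: 0.03125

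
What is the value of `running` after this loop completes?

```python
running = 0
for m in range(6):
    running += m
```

Sum of 0 to 5 = 15
`running` takes the values: 0 → 1 → 3 → 6 → 10 → 15

Answer: 15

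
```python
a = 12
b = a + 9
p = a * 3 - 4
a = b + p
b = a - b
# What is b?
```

Trace:
`a = 12` → a = 12
`b = a + 9` → b = 21
`p = a * 3 - 4` → p = 32
`a = b + p` → a = 53
`b = a - b` → b = 32
So b = 32

Answer: 32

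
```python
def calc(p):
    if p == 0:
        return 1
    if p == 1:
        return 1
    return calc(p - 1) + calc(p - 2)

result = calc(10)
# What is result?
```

Build up from base cases: calc(0)=1, calc(1)=1, calc(2)=2, calc(3)=3, calc(4)=5, calc(5)=8, calc(6)=13, ..., calc(10)=89

Answer: 89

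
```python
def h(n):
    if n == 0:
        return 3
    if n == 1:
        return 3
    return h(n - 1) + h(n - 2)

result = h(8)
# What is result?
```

Build up from base cases: h(0)=3, h(1)=3, h(2)=6, h(3)=9, h(4)=15, h(5)=24, h(6)=39, ..., h(8)=102

Answer: 102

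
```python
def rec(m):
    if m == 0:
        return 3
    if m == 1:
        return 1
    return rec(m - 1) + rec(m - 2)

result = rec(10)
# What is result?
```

Build up from base cases: rec(0)=3, rec(1)=1, rec(2)=4, rec(3)=5, rec(4)=9, rec(5)=14, rec(6)=23, ..., rec(10)=157

Answer: 157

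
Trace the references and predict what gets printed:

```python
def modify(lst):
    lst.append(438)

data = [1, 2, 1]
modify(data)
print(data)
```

Key concept: function modifies passed list.
Step by step:
`data = [1, 2, 1]` → data = [1, 2, 1]
`modify(data)` → data = [1, 2, 1, 438]
`print(data)` → prints [1, 2, 1, 438]

Answer: [1, 2, 1, 438]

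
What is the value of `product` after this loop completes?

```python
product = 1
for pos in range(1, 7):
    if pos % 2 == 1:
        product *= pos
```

Product of odd numbers 1 to 6
`product` takes the values: 1 → 3 → 15

Answer: 15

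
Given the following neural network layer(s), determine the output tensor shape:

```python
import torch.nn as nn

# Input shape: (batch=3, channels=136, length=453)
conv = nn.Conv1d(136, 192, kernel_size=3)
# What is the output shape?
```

Input: (3, 136, 453) -> Output: (3, 192, 451)

Answer: (3, 192, 451)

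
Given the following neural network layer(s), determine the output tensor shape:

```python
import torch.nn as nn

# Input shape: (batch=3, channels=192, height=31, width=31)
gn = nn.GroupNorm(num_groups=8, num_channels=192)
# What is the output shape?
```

Input: (3, 192, 31, 31) -> Output: (3, 192, 31, 31)

Answer: (3, 192, 31, 31)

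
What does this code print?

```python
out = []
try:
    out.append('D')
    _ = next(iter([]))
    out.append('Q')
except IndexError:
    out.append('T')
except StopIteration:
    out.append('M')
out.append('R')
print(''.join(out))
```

Execution trace: 'D' (try body) → 'M' (except StopIteration) → 'R' (after the try/except). Output: DMR

Answer: DMR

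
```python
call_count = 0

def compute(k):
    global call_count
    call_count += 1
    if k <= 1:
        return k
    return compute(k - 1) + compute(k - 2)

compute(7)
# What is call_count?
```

Calls(k) = 1 + Calls(k-1) + Calls(k-2); Calls(0)=Calls(1)=1. For k=7 this gives 41.

Answer: 41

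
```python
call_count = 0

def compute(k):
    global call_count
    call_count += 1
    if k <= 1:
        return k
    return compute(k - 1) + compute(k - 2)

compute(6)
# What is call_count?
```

Calls(k) = 1 + Calls(k-1) + Calls(k-2); Calls(0)=Calls(1)=1. For k=6 this gives 25.

Answer: 25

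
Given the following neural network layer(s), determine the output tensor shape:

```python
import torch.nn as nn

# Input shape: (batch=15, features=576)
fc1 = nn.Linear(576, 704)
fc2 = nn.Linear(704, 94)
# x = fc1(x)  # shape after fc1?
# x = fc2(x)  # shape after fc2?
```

Input: (15, 576) -> after fc1: (15, 704) -> Output: (15, 94)

Answer: (15, 94)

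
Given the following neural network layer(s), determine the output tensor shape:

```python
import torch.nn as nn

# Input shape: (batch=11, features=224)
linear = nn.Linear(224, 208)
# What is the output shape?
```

Input: (11, 224) -> Output: (11, 208)

Answer: (11, 208)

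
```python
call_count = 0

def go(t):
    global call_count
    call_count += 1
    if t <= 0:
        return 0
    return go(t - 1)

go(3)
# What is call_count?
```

Linear recursion stepping by 1: 4 calls from t=3 down to ≤0.

Answer: 4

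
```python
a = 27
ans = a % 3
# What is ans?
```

Trace:
`a = 27` → a = 27
`ans = a % 3` → ans = 0
So ans = 0

Answer: 0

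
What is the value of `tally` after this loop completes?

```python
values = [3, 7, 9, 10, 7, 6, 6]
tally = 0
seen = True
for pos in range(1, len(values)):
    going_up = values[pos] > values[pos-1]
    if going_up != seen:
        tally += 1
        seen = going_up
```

Count direction changes in [3, 7, 9, 10, 7, 6, 6]
`tally` takes the values: 0 → 1

Answer: 1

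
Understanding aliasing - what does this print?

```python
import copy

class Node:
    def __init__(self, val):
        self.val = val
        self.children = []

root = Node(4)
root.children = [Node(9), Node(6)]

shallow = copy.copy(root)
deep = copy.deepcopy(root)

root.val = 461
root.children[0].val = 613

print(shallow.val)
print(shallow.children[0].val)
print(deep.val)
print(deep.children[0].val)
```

Key concept: deep copy with custom objects.
Step by step:
`root = Node(4)` → root = Node(val=4, children=[])
`root.children = [Node(9), Node(6)]` → root = Node(val=4, children=[Node(val=9, children=[]), Node(val=6, children=[])])
`shallow = copy.copy(root)` → shallow = Node(val=4, children=[Node(val=9, children=[]), Node(val=6, children=[])])
`deep = copy.deepcopy(root)` → deep = Node(val=4, children=[Node(val=9, children=[]), Node(val=6, children=[])])
`root.val = 461` → root = Node(val=461, children=[Node(val=9, children=[]), Node(val=6, children=[])])
`root.children[0].val = 613` → root = Node(val=461, children=[Node(val=613, children=[]), Node(val=6, children=[])]); shallow = Node(val=4, children=[Node(val=613, children=[]), Node(val=6, children=[])])
`print(shallow.val)` → prints 4
`print(shallow.children[0].val)` → prints 613
`print(deep.val)` → prints 4
`print(deep.children[0].val)` → prints 9

Answer:
4
613
4
9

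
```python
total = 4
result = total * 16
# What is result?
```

Trace:
`total = 4` → total = 4
`result = total * 16` → result = 64
So result = 64

Answer: 64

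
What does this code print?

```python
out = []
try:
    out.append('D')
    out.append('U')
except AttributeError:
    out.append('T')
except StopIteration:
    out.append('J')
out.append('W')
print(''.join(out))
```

Execution trace: 'D' (try body) → 'U' (try body, no exception) → 'W' (after the try/except). Output: DUW

Answer: DUW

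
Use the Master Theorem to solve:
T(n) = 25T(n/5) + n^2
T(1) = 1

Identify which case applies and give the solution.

a=25, b=5, f(n)=n^2. log_5(25) = 2. Since c=2 = 2, Case 2 applies: T(n) = Θ(n^log_b(a) · log n) = O(n^2 log n).

Answer: O(n^2 log n) - Case 2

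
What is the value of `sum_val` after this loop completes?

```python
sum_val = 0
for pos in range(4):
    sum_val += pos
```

Sum of 0 to 3 = 6
`sum_val` takes the values: 0 → 1 → 3 → 6

Answer: 6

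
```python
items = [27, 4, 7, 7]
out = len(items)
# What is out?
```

Trace:
`items = [27, 4, 7, 7]` → items = [27, 4, 7, 7]
`out = len(items)` → out = 4
So out = 4

Answer: 4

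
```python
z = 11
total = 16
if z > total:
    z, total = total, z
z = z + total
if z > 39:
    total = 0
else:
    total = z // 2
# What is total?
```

Trace:
`z = 11` → z = 11
`total = 16` → total = 16
`if z > total: ...` → z > total is False → no variable changes
`z = z + total` → z = 27
`if z > 39: ...` → z > 39 is False, take else branch → total = 13
So total = 13

Answer: 13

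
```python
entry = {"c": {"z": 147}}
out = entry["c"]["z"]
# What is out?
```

Trace:
`entry = {"c": {"z": 147}}` → entry = {'c': {'z': 147}}
`out = entry["c"]["z"]` → out = 147
So out = 147

Answer: 147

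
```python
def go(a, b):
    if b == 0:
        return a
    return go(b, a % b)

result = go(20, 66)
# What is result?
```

go(20, 66) -> go(66, 20) -> go(20, 6) -> go(6, 2) -> go(2, 0) -> 2

Answer: 2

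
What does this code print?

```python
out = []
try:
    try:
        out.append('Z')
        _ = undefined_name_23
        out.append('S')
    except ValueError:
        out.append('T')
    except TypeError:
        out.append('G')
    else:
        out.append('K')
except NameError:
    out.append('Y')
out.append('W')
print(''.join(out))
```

Execution trace: 'Z' (try body) → 'Y' (outer except NameError) → 'W' (after the try/except). Output: ZYW

Answer: ZYW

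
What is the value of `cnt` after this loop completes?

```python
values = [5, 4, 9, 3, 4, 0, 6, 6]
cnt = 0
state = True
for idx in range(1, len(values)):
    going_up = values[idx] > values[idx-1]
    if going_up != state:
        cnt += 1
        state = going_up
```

Count direction changes in [5, 4, 9, 3, 4, 0, 6, 6]
`cnt` takes the values: 0 → 1 → 2 → 3 → 4 → 5 → 6 → 7

Answer: 7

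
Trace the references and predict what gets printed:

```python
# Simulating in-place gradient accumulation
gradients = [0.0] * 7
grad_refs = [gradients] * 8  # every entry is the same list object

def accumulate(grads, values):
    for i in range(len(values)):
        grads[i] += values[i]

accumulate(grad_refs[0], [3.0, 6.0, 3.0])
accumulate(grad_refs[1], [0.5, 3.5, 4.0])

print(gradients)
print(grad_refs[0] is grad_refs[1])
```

Key concept: gradient accumulation aliasing.
Step by step:
`gradients = [0.0] * 7` → gradients = [0.0, 0.0, 0.0, 0.0, 0.0, 0.0, 0.0]
`grad_refs = [gradients] * 8` → grad_refs = [[0.0, 0.0, 0.0, 0.0, 0.0, 0.0, 0.0], [0.0, 0.0, 0.0, 0.0, 0.0, 0.0, 0.0], [0.0, 0.0, 0.0, 0.0, 0.0, 0.0, 0.0], [0.0, 0.0, 0.0, 0.0, 0.0, 0.0, 0.0], [0.0, 0.0, 0.0, 0.0, 0.0, 0.0, 0.0], [0.0, 0.0, 0.0, 0.0, 0.0, 0.0, 0.0], [0.0, 0.0, 0.0, 0.0, 0.0, 0.0, 0.0], [0.0, 0.0, 0.0, 0.0, 0.0, 0.0, 0.0]]
`accumulate(grad_refs[0], [3.0, 6.0, 3.0])` → gradients = [3.0, 6.0, 3.0, 0.0, 0.0, 0.0, 0.0]; grad_refs = [[3.0, 6.0, 3.0, 0.0, 0.0, 0.0, 0.0], [3.0, 6.0, 3.0, 0.0, 0.0, 0.0, 0.0], [3.0, 6.0, 3.0, 0.0, 0.0, 0.0, 0.0], [3.0, 6.0, 3.0, 0.0, 0.0, 0.0, 0.0], [3.0, 6.0, 3.0, 0.0, 0.0, 0.0, 0.0], [3.0, 6.0, 3.0, 0.0, 0.0, 0.0, 0.0], [3.0, 6.0, 3.0, 0.0, 0.0, 0.0, 0.0], [3.0, 6.0, 3.0, 0.0, 0.0, 0.0, 0.0]]
`accumulate(grad_refs[1], [0.5, 3.5, 4.0])` → gradients = [3.5, 9.5, 7.0, 0.0, 0.0, 0.0, 0.0]; grad_refs = [[3.5, 9.5, 7.0, 0.0, 0.0, 0.0, 0.0], [3.5, 9.5, 7.0, 0.0, 0.0, 0.0, 0.0], [3.5, 9.5, 7.0, 0.0, 0.0, 0.0, 0.0], [3.5, 9.5, 7.0, 0.0, 0.0, 0.0, 0.0], [3.5, 9.5, 7.0, 0.0, 0.0, 0.0, 0.0], [3.5, 9.5, 7.0, 0.0, 0.0, 0.0, 0.0], [3.5, 9.5, 7.0, 0.0, 0.0, 0.0, 0.0], [3.5, 9.5, 7.0, 0.0, 0.0, 0.0, 0.0]]
`print(gradients)` → prints [3.5, 9.5, 7.0, 0.0, 0.0, 0.0, 0.0]
`print(grad_refs[0] is grad_refs[1])` → prints True

Answer:
[3.5, 9.5, 7.0, 0.0, 0.0, 0.0, 0.0]
True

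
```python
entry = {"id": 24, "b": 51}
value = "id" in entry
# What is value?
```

Trace:
`entry = {"id": 24, "b": 51}` → entry = {'id': 24, 'b': 51}
`value = "id" in entry` → value = True
So value = True

Answer: True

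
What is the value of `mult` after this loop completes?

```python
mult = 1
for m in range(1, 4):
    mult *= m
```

3! = 6
`mult` takes the values: 1 → 2 → 6

Answer: 6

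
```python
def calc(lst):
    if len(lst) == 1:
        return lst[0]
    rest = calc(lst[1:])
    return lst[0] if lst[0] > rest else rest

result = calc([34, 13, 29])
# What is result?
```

Recursive max over [34, 13, 29] = 34

Answer: 34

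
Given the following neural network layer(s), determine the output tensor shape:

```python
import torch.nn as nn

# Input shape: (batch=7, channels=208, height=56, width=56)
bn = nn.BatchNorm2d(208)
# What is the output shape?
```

Input: (7, 208, 56, 56) -> Output: (7, 208, 56, 56)

Answer: (7, 208, 56, 56)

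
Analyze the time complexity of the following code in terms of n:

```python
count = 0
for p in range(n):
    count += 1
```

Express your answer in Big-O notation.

Each loop level contributes: n. Multiplying the contributions gives O(n).

Answer: O(n)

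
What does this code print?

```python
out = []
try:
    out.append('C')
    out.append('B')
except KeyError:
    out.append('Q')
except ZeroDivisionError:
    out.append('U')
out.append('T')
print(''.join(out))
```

Execution trace: 'C' (try body) → 'B' (try body, no exception) → 'T' (after the try/except). Output: CBT

Answer: CBT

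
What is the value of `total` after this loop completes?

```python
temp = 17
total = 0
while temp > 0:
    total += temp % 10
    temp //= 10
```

Sum digits of 17
`total` takes the values: 0 → 7 → 8

Answer: 8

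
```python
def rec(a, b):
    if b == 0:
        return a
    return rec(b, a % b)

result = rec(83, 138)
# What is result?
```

rec(83, 138) -> rec(138, 83) -> rec(83, 55) -> rec(55, 28) -> rec(28, 27) -> rec(27, 1) -> rec(1, 0) -> 1

Answer: 1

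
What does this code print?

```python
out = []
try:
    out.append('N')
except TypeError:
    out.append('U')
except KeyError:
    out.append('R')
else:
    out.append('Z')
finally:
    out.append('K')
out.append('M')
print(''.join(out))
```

Execution trace: 'N' (try body, no exception) → 'Z' (else) → 'K' (finally) → 'M' (after the try/except). Output: NZKM

Answer: NZKM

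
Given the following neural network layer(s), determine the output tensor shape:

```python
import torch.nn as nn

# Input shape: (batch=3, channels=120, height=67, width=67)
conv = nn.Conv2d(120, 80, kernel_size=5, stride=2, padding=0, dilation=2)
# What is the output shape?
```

Input: (3, 120, 67, 67) -> Output: (3, 80, 30, 30)

Answer: (3, 80, 30, 30)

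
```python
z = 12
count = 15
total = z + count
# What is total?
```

Trace:
`z = 12` → z = 12
`count = 15` → count = 15
`total = z + count` → total = 27
So total = 27

Answer: 27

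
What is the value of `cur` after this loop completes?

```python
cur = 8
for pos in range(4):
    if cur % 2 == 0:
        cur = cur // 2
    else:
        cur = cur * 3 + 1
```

Collatz-style transformation from 8
`cur` takes the values: 8 → 4 → 2 → 1 → 4

Answer: 4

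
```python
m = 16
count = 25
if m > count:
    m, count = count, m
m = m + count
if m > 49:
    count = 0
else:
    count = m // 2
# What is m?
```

Trace:
`m = 16` → m = 16
`count = 25` → count = 25
`if m > count: ...` → m > count is False → no variable changes
`m = m + count` → m = 41
`if m > 49: ...` → m > 49 is False, take else branch → count = 20
So m = 41

Answer: 41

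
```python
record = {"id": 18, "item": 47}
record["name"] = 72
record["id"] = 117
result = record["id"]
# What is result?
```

Trace:
`record = {"id": 18, "item": 47}` → record = {'id': 18, 'item': 47}
`record["name"] = 72` → record = {'id': 18, 'item': 47, 'name': 72}
`record["id"] = 117` → record = {'id': 117, 'item': 47, 'name': 72}
`result = record["id"]` → result = 117
So result = 117

Answer: 117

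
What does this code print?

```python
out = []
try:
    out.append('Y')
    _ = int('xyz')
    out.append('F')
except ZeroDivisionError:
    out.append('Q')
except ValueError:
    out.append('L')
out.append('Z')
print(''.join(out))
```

Execution trace: 'Y' (try body) → 'L' (except ValueError) → 'Z' (after the try/except). Output: YLZ

Answer: YLZ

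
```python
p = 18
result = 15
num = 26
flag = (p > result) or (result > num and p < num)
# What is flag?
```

Trace:
`p = 18` → p = 18
`result = 15` → result = 15
`num = 26` → num = 26
`flag = (p > result) or (result > num and p < num)` → flag = True
So flag = True

Answer: True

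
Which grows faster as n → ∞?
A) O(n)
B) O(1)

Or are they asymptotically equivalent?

O(n) vs O(1): Higher order terms dominate.

Answer: A) O(n) grows faster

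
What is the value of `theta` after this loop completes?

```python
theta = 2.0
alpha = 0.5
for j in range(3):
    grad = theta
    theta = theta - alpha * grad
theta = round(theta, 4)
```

Gradient descent: w = 2.0 * (1 - 0.5)^3
`theta` takes the values: 2.0 → 1.0 → 0.5 → 0.25

Answer: 0.25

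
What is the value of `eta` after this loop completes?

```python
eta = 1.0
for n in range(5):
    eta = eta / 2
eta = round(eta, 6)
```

Halving LR 5 times: 1 / 2^5
`eta` takes the values: 1.0 → 0.5 → 0.25 → 0.125 → 0.0625 → 0.03125

Answer: 0.03125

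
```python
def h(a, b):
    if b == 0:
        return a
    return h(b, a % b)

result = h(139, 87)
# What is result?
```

h(139, 87) -> h(87, 52) -> h(52, 35) -> h(35, 17) -> h(17, 1) -> h(1, 0) -> 1

Answer: 1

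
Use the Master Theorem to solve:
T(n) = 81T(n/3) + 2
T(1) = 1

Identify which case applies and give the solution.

a=81, b=3, f(n)=2. log_3(81) = 4. Since c=0 < 4, Case 1 applies: T(n) = Θ(n^log_b(a)) = O(n^4).

Answer: O(n^4) - Case 1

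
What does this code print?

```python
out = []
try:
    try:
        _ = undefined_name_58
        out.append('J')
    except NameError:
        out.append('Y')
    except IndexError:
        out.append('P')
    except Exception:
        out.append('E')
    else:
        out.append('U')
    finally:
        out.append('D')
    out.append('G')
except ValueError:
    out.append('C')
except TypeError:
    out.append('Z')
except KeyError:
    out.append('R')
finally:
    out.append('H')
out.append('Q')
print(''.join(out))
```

Execution trace: 'Y' (inner except NameError) → 'D' (inner finally) → 'G' (try body, no exception) → 'H' (finally) → 'Q' (after the try/except). Output: YDGHQ

Answer: YDGHQ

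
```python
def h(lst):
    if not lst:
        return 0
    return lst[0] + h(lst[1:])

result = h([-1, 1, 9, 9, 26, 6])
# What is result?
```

(-1) + 1 + 9 + 9 + 26 + 6 + 0 = 50

Answer: 50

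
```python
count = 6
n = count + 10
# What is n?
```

Trace:
`count = 6` → count = 6
`n = count + 10` → n = 16
So n = 16

Answer: 16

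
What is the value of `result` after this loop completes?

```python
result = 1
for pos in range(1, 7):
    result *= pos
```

6! = 720
`result` takes the values: 1 → 2 → 6 → 24 → 120 → 720

Answer: 720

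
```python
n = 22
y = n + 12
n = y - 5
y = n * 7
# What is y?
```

Trace:
`n = 22` → n = 22
`y = n + 12` → y = 34
`n = y - 5` → n = 29
`y = n * 7` → y = 203
So y = 203

Answer: 203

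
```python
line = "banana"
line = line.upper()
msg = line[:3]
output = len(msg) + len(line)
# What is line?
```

Trace:
`line = "banana"` → line = 'banana'
`line = line.upper()` → line = 'BANANA'
`msg = line[:3]` → msg = 'BAN'
`output = len(msg) + len(line)` → output = 9
So line = 'BANANA'

Answer: 'BANANA'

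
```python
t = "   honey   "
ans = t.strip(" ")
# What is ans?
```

Trace:
`t = "   honey   "` → t = '   honey   '
`ans = t.strip(" ")` → ans = 'honey'
So ans = 'honey'

Answer: 'honey'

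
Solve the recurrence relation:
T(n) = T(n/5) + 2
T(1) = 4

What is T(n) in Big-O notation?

Each step divides n by 5 and adds 2. After log_5(n) steps we reach T(1)=4. So T(n) = 2·log_5(n) + 4 = O(log n).

Answer: O(log n)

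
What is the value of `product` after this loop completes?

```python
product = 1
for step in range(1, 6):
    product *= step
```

5! = 120
`product` takes the values: 1 → 2 → 6 → 24 → 120

Answer: 120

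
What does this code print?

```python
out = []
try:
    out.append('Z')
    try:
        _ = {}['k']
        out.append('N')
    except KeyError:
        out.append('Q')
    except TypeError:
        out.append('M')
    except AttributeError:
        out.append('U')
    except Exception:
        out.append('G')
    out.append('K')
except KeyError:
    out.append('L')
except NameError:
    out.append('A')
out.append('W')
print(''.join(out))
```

Execution trace: 'Z' (try body) → 'Q' (inner except KeyError) → 'K' (try body, no exception) → 'W' (after the try/except). Output: ZQKW

Answer: ZQKW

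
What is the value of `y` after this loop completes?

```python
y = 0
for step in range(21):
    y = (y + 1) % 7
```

Increment mod 7, 21 times = 0
`y` takes the values: 0 → 1 → 2 → 3 → 4 → 5 → 6 → 0 → 1 → 2 → 3 → 4 → 5 → 6 → 0 → 1 → 2 → 3 → 4 → 5 → 6 → 0

Answer: 0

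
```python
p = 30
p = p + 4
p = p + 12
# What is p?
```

Trace:
`p = 30` → p = 30
`p = p + 4` → p = 34
`p = p + 12` → p = 46
So p = 46

Answer: 46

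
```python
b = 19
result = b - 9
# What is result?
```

Trace:
`b = 19` → b = 19
`result = b - 9` → result = 10
So result = 10

Answer: 10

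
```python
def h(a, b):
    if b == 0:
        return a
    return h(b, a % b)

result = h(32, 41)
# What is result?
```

h(32, 41) -> h(41, 32) -> h(32, 9) -> h(9, 5) -> h(5, 4) -> h(4, 1) -> h(1, 0) -> 1

Answer: 1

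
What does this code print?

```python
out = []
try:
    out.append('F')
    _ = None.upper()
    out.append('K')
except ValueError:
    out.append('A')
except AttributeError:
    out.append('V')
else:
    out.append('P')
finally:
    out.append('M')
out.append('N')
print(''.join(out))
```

Execution trace: 'F' (try body) → 'V' (except AttributeError) → 'M' (finally) → 'N' (after the try/except). Output: FVMN

Answer: FVMN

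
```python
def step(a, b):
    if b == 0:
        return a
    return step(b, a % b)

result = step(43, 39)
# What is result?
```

step(43, 39) -> step(39, 4) -> step(4, 3) -> step(3, 1) -> step(1, 0) -> 1

Answer: 1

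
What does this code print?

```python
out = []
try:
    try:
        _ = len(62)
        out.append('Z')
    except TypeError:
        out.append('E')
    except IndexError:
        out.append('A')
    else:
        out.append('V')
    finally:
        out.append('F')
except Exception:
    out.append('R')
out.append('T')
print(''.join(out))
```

Execution trace: 'E' (inner except TypeError) → 'F' (inner finally) → 'T' (after the try/except). Output: EFT

Answer: EFT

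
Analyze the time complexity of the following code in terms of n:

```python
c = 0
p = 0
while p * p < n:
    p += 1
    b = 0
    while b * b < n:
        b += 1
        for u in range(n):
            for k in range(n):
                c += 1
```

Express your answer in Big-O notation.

Each loop level contributes: √n × √n × n × n. Multiplying the contributions gives O(n^3).

Answer: O(n^3)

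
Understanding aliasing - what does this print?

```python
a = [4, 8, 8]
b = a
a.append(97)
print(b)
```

Key concept: basic list aliasing.
Step by step:
`a = [4, 8, 8]` → a = [4, 8, 8]
`b = a` → b = [4, 8, 8] (same object as a)
`a.append(97)` → a = [4, 8, 8, 97] (same object as b); b = [4, 8, 8, 97] (same object as a)
`print(b)` → prints [4, 8, 8, 97]

Answer: [4, 8, 8, 97]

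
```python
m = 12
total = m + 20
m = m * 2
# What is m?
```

Trace:
`m = 12` → m = 12
`total = m + 20` → total = 32
`m = m * 2` → m = 24
So m = 24

Answer: 24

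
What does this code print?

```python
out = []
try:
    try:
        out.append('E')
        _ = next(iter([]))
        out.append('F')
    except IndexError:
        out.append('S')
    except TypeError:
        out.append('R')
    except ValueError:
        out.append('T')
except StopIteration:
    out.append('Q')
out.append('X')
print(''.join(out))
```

Execution trace: 'E' (try body) → 'Q' (outer except StopIteration) → 'X' (after the try/except). Output: EQX

Answer: EQX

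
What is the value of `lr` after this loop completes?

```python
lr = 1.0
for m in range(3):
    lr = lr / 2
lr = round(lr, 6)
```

Halving LR 3 times: 1 / 2^3
`lr` takes the values: 1.0 → 0.5 → 0.25 → 0.125

Answer: 0.125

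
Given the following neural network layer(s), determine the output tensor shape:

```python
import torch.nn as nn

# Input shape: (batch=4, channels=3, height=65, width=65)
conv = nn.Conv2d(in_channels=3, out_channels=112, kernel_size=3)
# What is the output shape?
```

Input: (4, 3, 65, 65) -> Output: (4, 112, 63, 63)

Answer: (4, 112, 63, 63)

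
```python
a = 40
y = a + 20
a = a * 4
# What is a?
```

Trace:
`a = 40` → a = 40
`y = a + 20` → y = 60
`a = a * 4` → a = 160
So a = 160

Answer: 160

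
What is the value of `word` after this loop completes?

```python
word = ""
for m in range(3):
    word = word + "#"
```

Repeat '#' 3 times
`word` takes the values: "" → "#" → "##" → "###"

Answer: "###"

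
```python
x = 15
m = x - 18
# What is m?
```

Trace:
`x = 15` → x = 15
`m = x - 18` → m = -3
So m = -3

Answer: -3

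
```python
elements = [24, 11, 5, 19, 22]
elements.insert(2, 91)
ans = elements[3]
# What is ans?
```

Trace:
`elements = [24, 11, 5, 19, 22]` → elements = [24, 11, 5, 19, 22]
`elements.insert(2, 91)` → elements = [24, 11, 91, 5, 19, 22]
`ans = elements[3]` → ans = 5
So ans = 5

Answer: 5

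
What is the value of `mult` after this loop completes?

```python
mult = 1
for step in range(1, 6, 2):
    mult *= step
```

Product of 1, 3, 5, ... up to 5
`mult` takes the values: 1 → 3 → 15

Answer: 15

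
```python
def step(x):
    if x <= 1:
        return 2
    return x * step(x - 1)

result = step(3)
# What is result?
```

step(3) = 3 * 2 * 2 = 12

Answer: 12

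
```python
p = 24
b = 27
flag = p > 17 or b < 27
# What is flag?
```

Trace:
`p = 24` → p = 24
`b = 27` → b = 27
`flag = p > 17 or b < 27` → flag = True
So flag = True

Answer: True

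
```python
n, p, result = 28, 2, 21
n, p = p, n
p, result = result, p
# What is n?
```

Trace:
`n, p, result = 28, 2, 21` → n = 28; p = 2; result = 21
`n, p = p, n` → n = 2; p = 28
`p, result = result, p` → p = 21; result = 28
So n = 2

Answer: 2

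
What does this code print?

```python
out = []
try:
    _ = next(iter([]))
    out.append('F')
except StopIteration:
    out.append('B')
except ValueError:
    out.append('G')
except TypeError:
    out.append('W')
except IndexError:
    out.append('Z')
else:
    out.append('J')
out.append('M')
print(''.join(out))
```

Execution trace: 'B' (except StopIteration) → 'M' (after the try/except). Output: BM

Answer: BM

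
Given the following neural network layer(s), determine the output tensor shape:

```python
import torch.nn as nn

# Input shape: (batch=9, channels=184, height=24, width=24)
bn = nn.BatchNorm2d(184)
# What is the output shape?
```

Input: (9, 184, 24, 24) -> Output: (9, 184, 24, 24)

Answer: (9, 184, 24, 24)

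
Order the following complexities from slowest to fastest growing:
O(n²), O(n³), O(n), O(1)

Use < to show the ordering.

Ordered by growth rate: O(1) < O(n) < O(n²) < O(n³)

Answer: O(1) < O(n) < O(n²) < O(n³)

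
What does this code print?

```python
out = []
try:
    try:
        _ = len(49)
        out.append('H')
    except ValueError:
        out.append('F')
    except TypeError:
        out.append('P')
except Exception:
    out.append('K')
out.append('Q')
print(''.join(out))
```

Execution trace: 'P' (inner except TypeError) → 'Q' (after the try/except). Output: PQ

Answer: PQ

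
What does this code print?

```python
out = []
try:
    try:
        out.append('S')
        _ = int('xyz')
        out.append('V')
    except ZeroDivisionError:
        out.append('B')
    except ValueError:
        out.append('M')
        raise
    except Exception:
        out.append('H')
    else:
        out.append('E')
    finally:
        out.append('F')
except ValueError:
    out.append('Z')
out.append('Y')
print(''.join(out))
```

Execution trace: 'S' (inner try body) → 'M' (inner except ValueError) → 'F' (inner finally) → 'Z' (outer except ValueError) → 'Y' (after the try/except). Output: SMFZY

Answer: SMFZY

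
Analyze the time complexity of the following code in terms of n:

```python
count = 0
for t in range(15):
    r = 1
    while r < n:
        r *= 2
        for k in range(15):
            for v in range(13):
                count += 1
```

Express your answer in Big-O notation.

Each loop level contributes: 1 × log n × 1 × 1. Multiplying the contributions gives O(log n).

Answer: O(log n)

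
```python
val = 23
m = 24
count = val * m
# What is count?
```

Trace:
`val = 23` → val = 23
`m = 24` → m = 24
`count = val * m` → count = 552
So count = 552

Answer: 552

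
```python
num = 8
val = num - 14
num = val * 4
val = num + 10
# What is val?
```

Trace:
`num = 8` → num = 8
`val = num - 14` → val = -6
`num = val * 4` → num = -24
`val = num + 10` → val = -14
So val = -14

Answer: -14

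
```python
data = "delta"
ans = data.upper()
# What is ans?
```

Trace:
`data = "delta"` → data = 'delta'
`ans = data.upper()` → ans = 'DELTA'
So ans = 'DELTA'

Answer: 'DELTA'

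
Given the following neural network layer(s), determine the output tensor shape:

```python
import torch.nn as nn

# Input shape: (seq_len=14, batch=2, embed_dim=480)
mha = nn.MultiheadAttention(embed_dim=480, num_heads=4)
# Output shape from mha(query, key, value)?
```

Input: (14, 2, 480) -> Output: (14, 2, 480)

Answer: (14, 2, 480)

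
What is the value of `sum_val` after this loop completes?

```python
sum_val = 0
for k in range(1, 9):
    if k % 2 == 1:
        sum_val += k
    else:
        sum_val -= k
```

Add odd, subtract even
`sum_val` takes the values: 0 → 1 → -1 → 2 → -2 → 3 → -3 → 4 → -4

Answer: -4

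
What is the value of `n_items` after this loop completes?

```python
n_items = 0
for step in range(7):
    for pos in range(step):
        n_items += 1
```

Triangle number: 0+1+2+...+6
`n_items` takes the values: 0 → 1 → 2 → 3 → 4 → 5 → 6 → 7 → 8 → 9 → 10 → 11 → 12 → 13 → 14 → 15 → 16 → 17 → 18 → 19 → 20 → 21

Answer: 21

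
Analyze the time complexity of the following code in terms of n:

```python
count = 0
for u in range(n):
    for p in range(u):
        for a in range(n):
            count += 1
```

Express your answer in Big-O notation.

Each loop level contributes: n × n × n. Multiplying the contributions gives O(n^3).

Answer: O(n^3)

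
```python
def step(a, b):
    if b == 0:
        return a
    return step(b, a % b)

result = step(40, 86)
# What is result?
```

step(40, 86) -> step(86, 40) -> step(40, 6) -> step(6, 4) -> step(4, 2) -> step(2, 0) -> 2

Answer: 2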